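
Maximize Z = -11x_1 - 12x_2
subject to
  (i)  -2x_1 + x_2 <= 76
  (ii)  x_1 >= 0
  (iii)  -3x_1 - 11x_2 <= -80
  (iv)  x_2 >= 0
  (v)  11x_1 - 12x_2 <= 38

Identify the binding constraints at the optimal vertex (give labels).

(ii) and (iii)

Extreme points and Z = -11x_1 - 12x_2:
  (0, 76) → Z = -912
  (0, 80/11) → Z = -960/11
  (1378/157, 766/157) → Z = -24350/157
The feasible region is unbounded (it extends along (1, 2), (12, 11)), but Z strictly decreases along every unbounded feasible direction, so there is no improving ray and the maximum is attained at a vertex.

The maximum is at (0, 80/11). Substituting into each constraint, equality holds for (ii) and (iii); the remaining constraints have slack.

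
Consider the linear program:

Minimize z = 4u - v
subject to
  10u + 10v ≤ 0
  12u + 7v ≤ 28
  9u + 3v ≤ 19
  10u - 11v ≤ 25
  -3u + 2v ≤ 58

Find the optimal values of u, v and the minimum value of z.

u = -688/13, v = -655/13, minimum z = -2097/13

The binding constraints are 10u - 11v = 25 and -3u + 2v = 58.
Solving simultaneously gives u = -688/13, v = -655/13.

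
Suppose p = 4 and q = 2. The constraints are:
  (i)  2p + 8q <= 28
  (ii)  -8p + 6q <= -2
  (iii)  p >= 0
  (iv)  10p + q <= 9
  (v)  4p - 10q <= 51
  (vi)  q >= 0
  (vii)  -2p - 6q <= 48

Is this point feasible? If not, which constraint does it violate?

Constraint (iv): 10p + q = 42, which is not ≤ 9. All other constraints are satisfied.

not feasible — violates (iv)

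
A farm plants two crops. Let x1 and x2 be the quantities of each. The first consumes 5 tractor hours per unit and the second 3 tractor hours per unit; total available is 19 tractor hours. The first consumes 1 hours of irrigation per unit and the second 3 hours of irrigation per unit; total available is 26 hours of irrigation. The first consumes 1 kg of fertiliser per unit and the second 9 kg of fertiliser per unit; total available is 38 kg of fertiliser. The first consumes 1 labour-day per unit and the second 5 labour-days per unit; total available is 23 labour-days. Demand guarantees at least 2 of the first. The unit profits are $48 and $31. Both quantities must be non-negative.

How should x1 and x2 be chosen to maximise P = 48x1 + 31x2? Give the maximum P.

Corner points and P = 48x1 + 31x2:
  (19/5, 0) → P = 912/5
  (2, 0) → P = 96
  (2, 3) → P = 189

x1 = 2, x2 = 3, maximum P = 189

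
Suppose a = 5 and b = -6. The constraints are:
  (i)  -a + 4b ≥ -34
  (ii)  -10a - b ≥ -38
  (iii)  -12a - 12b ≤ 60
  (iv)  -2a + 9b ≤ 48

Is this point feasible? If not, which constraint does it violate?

not feasible — violates (ii)

Constraint (ii): -10a - b = -44, which is not ≥ -38. All other constraints are satisfied.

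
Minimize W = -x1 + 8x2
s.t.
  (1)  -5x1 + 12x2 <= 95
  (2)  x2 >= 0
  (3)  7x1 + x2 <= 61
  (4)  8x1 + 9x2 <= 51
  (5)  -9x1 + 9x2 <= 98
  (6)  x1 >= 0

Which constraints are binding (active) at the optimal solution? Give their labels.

Corner points and W = -x1 + 8x2:
  (51/8, 0) → W = -51/8
  (0, 0) → W = 0
  (0, 17/3) → W = 136/3

The minimum is at (51/8, 0). Substituting into each constraint, equality holds for (2) and (4); the remaining constraints have slack.

(2) and (4)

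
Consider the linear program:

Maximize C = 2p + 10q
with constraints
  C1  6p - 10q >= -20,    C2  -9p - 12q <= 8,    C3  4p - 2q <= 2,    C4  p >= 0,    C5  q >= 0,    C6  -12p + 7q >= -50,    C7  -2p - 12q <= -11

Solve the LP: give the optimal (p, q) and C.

Corner points and C = 2p + 10q:
  (15/7, 23/7) → C = 260/7
  (0, 2) → C = 20
  (23/26, 10/13) → C = 123/13
  (0, 11/12) → C = 55/6

The binding constraints are 6p - 10q = -20 and 4p - 2q = 2.
Solving simultaneously gives p = 15/7, q = 23/7.

p = 15/7, q = 23/7, maximum C = 260/7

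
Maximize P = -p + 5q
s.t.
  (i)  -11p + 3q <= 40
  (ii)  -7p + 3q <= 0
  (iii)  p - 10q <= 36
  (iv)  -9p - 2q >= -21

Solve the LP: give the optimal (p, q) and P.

p = 63/41, q = 147/41, maximum P = 672/41

Corner points and P = -p + 5q:
  (-108/67, -252/67) → P = -1152/67
  (63/41, 147/41) → P = 672/41
  (141/46, -303/92) → P = -1797/92

At the optimal vertex, -7p + 3q = 0 and -9p - 2q = -21.
Solving simultaneously gives p = 63/41, q = 147/41.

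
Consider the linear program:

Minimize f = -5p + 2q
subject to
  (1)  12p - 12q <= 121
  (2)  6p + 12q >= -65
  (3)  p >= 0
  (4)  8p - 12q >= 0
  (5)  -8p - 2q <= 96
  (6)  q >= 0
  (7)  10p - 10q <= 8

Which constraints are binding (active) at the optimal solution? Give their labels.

(4) and (7)

Extreme points and f = -5p + 2q:
  (0, 0) → f = 0
  (12/5, 8/5) → f = -44/5
  (4/5, 0) → f = -4

The minimum is at (12/5, 8/5). Substituting into each constraint, equality holds for (4) and (7); the remaining constraints have slack.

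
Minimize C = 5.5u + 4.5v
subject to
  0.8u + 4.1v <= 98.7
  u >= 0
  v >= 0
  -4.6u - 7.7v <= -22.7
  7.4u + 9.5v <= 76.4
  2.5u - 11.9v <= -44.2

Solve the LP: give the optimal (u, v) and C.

u = 0, v = 26/7, minimum C = 117/7

Vertices and C = 5.5u + 4.5v:
  (0, 764/95) → C = 3438/95
  (0, 26/7) → C = 117/7
  (48926/11181, 51808/11181) → C = 502229/11181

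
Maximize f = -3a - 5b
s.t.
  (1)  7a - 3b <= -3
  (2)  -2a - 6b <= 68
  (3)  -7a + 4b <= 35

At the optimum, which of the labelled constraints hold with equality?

(2) and (3)

Vertices and f = -3a - 5b:
  (-37/8, -235/24) → f = 377/6
  (93/7, 32) → f = -1399/7
  (-241/25, -203/25) → f = 1738/25

The maximum is at (-241/25, -203/25). Substituting into each constraint, equality holds for (2) and (3); the remaining constraints have slack.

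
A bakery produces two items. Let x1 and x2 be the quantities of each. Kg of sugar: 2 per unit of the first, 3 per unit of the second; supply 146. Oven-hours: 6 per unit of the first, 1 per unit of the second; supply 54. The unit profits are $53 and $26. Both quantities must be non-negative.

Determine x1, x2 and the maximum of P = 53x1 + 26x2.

x1 = 1, x2 = 48, maximum P = 1301

Feasible corners and P = 53x1 + 26x2:
  (0, 0) → P = 0
  (0, 146/3) → P = 3796/3
  (9, 0) → P = 477
  (1, 48) → P = 1301

The optimum lies where 2x1 + 3x2 = 146 and 6x1 + x2 = 54.
Solving simultaneously gives x1 = 1, x2 = 48.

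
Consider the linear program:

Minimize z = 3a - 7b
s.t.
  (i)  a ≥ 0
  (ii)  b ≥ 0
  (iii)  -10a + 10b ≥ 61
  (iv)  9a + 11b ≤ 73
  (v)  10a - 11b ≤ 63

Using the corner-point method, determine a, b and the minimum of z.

a = 0, b = 73/11, minimum z = -511/11

Feasible corners and z = 3a - 7b:
  (0, 61/10) → z = -427/10
  (0, 73/11) → z = -511/11
  (59/200, 1279/200) → z = -1097/25

The optimum lies where a = 0 and 9a + 11b = 73.
Solving simultaneously gives a = 0, b = 73/11.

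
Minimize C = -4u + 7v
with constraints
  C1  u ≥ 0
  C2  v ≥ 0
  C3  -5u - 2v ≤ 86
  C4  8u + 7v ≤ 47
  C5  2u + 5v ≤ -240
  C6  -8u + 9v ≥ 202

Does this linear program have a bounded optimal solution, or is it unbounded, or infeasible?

The boundaries 2u + 5v = -240 and -8u + 9v = 202 meet at (-1585/29, -758/29), but that point violates u ≥ 0. Every candidate vertex is excluded by some other constraint, so the feasible region is empty.

infeasible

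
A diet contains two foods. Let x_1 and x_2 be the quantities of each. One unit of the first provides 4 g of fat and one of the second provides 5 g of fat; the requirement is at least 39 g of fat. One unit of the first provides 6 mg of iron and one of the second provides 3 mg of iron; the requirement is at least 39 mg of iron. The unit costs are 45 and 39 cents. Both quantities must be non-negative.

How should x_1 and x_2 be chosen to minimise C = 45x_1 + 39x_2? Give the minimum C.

Vertices and C = 45x_1 + 39x_2:
  (0, 13) → C = 507
  (39/4, 0) → C = 1755/4
  (13/3, 13/3) → C = 364
The feasible region is unbounded (it extends along (0, 1), (1, 0)), but C strictly increases along every unbounded feasible direction, so there is no improving ray and the minimum is attained at a vertex.

At the optimal vertex, 4x_1 + 5x_2 = 39 and 6x_1 + 3x_2 = 39.
Solving simultaneously gives x_1 = 13/3, x_2 = 13/3.

x_1 = 13/3, x_2 = 13/3, minimum C = 364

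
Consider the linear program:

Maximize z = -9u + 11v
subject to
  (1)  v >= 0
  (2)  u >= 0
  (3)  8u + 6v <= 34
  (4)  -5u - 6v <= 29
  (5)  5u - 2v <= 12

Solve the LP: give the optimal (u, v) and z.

Feasible corners and z = -9u + 11v:
  (0, 0) → z = 0
  (12/5, 0) → z = -108/5
  (0, 17/3) → z = 187/3
  (70/23, 37/23) → z = -223/23

The optimum lies where u = 0 and 8u + 6v = 34.
Solving simultaneously gives u = 0, v = 17/3.

u = 0, v = 17/3, maximum z = 187/3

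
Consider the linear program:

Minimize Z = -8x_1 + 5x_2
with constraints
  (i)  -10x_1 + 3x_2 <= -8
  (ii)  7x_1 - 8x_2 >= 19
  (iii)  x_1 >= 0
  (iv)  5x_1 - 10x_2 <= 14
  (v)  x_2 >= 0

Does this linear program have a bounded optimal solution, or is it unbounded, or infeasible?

unbounded

From the feasible point (19/7, 0), moving in the direction (10, 5) keeps every constraint satisfied while Z decreases without bound.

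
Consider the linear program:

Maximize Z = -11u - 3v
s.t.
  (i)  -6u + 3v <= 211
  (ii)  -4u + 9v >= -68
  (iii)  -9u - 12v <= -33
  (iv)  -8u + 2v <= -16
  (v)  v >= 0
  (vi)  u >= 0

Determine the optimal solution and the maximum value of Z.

u = 43/19, v = 20/19, maximum Z = -533/19

Feasible corners and Z = -11u - 3v:
  (235/6, 446/3) → Z = -5261/6
  (17, 0) → Z = -187
  (43/19, 20/19) → Z = -533/19
  (11/3, 0) → Z = -121/3
The feasible region is unbounded (it extends along (1, 2), (9, 4)), but Z strictly decreases along every unbounded feasible direction, so there is no improving ray and the maximum is attained at a vertex.

The optimum lies where -9u - 12v = -33 and -8u + 2v = -16.
Solving simultaneously gives u = 43/19, v = 20/19.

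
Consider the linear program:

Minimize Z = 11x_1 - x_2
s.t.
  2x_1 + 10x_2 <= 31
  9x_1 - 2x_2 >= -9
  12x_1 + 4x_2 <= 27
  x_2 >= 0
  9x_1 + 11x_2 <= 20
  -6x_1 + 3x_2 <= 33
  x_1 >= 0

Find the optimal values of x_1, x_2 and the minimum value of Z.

x_1 = 0, x_2 = 20/11, minimum Z = -20/11

Corner points and Z = 11x_1 - x_2:
  (20/9, 0) → Z = 220/9
  (0, 0) → Z = 0
  (0, 20/11) → Z = -20/11

The binding constraints are 9x_1 + 11x_2 = 20 and x_1 = 0.
Solving simultaneously gives x_1 = 0, x_2 = 20/11.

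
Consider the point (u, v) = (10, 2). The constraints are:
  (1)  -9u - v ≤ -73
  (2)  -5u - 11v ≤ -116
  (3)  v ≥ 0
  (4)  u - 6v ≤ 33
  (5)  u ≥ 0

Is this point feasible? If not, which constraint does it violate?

Constraint (2): -5u - 11v = -72, which is not ≤ -116. All other constraints are satisfied.

not feasible — violates (2)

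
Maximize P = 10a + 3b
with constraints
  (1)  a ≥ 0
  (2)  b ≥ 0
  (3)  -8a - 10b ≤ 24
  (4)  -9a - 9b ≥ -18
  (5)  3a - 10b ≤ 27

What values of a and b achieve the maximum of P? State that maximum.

a = 2, b = 0, maximum P = 20

Vertices and P = 10a + 3b:
  (0, 0) → P = 0
  (0, 2) → P = 6
  (2, 0) → P = 20

The binding constraints are b = 0 and -9a - 9b = -18.
Solving simultaneously gives a = 2, b = 0.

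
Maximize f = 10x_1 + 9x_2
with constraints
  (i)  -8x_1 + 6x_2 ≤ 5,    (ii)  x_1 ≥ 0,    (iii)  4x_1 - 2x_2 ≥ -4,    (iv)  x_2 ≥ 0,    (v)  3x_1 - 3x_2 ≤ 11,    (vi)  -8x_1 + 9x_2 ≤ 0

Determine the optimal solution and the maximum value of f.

x_1 = 33, x_2 = 88/3, maximum f = 594

Feasible corners and f = 10x_1 + 9x_2:
  (0, 0) → f = 0
  (11/3, 0) → f = 110/3
  (33, 88/3) → f = 594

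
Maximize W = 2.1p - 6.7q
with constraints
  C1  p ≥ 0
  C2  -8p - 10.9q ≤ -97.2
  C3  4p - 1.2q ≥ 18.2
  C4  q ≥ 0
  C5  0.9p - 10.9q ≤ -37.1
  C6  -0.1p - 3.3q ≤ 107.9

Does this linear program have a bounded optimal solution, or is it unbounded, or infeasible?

From the feasible point (829/140, 32/7), moving in the direction (10.9, 0.9) keeps every constraint satisfied while W increases without bound.

unbounded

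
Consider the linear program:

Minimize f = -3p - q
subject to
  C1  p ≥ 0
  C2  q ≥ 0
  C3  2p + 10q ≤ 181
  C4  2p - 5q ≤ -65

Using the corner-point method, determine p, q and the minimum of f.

p = 17/2, q = 82/5, minimum f = -419/10

Feasible corners and f = -3p - q:
  (0, 181/10) → f = -181/10
  (0, 13) → f = -13
  (17/2, 82/5) → f = -419/10

At the optimal vertex, 2p + 10q = 181 and 2p - 5q = -65.
Solving simultaneously gives p = 17/2, q = 82/5.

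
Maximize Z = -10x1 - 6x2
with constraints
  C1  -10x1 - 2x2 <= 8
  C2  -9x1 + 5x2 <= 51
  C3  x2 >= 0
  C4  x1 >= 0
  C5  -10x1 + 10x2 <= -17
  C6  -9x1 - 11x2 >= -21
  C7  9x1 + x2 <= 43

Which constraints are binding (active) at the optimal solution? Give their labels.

C3 and C5

Vertices and Z = -10x1 - 6x2:
  (17/10, 0) → Z = -17
  (7/3, 0) → Z = -70/3
  (397/200, 57/200) → Z = -539/25

The maximum is at (17/10, 0). Substituting into each constraint, equality holds for C3 and C5; the remaining constraints have slack.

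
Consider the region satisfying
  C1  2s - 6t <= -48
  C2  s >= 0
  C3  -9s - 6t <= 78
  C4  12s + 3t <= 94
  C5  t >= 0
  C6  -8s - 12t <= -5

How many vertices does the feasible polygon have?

3

Intersecting each pair of boundary lines and keeping only the points that satisfy every inequality leaves:
  (0, 8)
  (70/13, 382/39)
  (0, 94/3)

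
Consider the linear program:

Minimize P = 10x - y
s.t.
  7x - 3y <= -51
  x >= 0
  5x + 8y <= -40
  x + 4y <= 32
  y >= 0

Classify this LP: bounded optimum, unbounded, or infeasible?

infeasible

The boundaries 5x + 8y = -40 and x + 4y = 32 meet at (-104/3, 50/3), but that point violates x ≥ 0. Every candidate vertex is excluded by some other constraint, so the feasible region is empty.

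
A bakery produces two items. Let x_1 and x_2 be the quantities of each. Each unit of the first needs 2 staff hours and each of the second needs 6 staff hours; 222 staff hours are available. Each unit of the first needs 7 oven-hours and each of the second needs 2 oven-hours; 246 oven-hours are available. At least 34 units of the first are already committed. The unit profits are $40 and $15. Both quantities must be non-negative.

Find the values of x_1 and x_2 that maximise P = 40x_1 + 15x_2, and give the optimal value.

x_1 = 34, x_2 = 4, maximum P = 1420

Feasible corners and P = 40x_1 + 15x_2:
  (246/7, 0) → P = 9840/7
  (34, 0) → P = 1360
  (34, 4) → P = 1420

The optimum lies where 7x_1 + 2x_2 = 246 and x_1 = 34.
Solving simultaneously gives x_1 = 34, x_2 = 4.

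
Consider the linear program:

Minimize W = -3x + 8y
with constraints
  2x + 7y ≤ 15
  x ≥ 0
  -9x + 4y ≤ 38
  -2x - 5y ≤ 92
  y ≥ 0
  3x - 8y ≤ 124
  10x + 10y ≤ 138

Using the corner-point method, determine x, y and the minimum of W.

x = 15/2, y = 0, minimum W = -45/2

Feasible corners and W = -3x + 8y:
  (0, 15/7) → W = 120/7
  (15/2, 0) → W = -45/2
  (0, 0) → W = 0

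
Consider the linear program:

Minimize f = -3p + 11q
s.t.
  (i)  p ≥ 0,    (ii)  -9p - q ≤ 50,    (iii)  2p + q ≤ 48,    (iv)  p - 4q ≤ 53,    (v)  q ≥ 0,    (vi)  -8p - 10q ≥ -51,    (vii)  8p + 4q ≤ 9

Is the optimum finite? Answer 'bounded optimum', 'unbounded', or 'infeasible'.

Vertices and f = -3p + 11q:
  (0, 0) → f = 0
  (0, 9/4) → f = 99/4
  (9/8, 0) → f = -27/8
The feasible region has finitely many vertices and no improving ray; the minimum is -27/8 at (9/8, 0).

bounded optimum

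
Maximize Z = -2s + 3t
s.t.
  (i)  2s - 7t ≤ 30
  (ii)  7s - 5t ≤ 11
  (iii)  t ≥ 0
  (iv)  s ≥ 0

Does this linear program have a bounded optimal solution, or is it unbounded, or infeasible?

unbounded

From the feasible point (11/7, 0), moving in the direction (0, 1) keeps every constraint satisfied while Z increases without bound.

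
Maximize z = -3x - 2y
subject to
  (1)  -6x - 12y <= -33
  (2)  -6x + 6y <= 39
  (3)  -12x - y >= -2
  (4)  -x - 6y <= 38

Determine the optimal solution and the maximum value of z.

Extreme points and z = -3x - 2y:
  (-5/2, 4) → z = -1/2
  (-3/46, 64/23) → z = -247/46
  (-9/26, 80/13) → z = -293/26

x = -5/2, y = 4, maximum z = -1/2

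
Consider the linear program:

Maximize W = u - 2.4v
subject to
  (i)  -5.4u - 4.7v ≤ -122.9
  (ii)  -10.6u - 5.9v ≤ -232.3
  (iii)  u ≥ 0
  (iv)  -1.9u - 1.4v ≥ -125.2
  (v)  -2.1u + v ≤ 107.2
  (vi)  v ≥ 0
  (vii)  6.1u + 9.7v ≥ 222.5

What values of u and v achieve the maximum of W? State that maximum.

u = 1252/19, v = 0, maximum W = 1252/19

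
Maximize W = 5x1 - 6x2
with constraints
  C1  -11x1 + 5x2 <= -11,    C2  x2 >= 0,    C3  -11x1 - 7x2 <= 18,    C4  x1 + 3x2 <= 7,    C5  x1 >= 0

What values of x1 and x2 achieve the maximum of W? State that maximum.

x1 = 7, x2 = 0, maximum W = 35

Feasible corners and W = 5x1 - 6x2:
  (1, 0) → W = 5
  (34/19, 33/19) → W = -28/19
  (7, 0) → W = 35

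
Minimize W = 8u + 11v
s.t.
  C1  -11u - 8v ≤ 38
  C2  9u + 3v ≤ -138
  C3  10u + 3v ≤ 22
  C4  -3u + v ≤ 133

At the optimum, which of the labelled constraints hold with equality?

Extreme points and W = 8u + 11v:
  (-330/13, 392/13) → W = 1672/13
  (-1102/35, 1349/35) → W = 6023/35
  (-179/6, 87/2) → W = 1439/6

The minimum is at (-330/13, 392/13). Substituting into each constraint, equality holds for C1 and C2; the remaining constraints have slack.

C1 and C2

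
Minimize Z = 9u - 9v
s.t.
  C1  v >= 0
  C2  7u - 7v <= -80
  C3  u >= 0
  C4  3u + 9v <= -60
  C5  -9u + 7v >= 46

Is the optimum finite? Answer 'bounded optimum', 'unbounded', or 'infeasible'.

The boundaries v = 0 and 3u + 9v = -60 meet at (-20, 0), but that point violates u ≥ 0. Every candidate vertex is excluded by some other constraint, so the feasible region is empty.

infeasible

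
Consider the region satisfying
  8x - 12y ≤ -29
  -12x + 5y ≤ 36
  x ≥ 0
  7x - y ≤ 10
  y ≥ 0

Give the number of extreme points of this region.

4

Intersecting each pair of boundary lines and keeping only the points that satisfy every inequality leaves:
  (0, 29/12)
  (149/76, 283/76)
  (0, 36/5)
  (86/23, 372/23)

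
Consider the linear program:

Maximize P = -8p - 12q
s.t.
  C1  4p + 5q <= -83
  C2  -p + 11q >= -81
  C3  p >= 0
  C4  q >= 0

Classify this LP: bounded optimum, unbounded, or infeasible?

The boundaries 4p + 5q = -83 and q = 0 meet at (-83/4, 0), but that point violates p ≥ 0. Every candidate vertex is excluded by some other constraint, so the feasible region is empty.

infeasible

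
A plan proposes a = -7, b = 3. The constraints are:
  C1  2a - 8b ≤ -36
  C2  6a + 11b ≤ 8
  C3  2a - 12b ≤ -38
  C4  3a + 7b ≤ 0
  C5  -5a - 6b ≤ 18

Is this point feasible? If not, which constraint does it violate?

C1: -38 ≤ -36 ✓
C2: -9 ≤ 8 ✓
C3: -50 ≤ -38 ✓
C4: 0 ≤ 0 ✓
C5: 17 ≤ 18 ✓

feasible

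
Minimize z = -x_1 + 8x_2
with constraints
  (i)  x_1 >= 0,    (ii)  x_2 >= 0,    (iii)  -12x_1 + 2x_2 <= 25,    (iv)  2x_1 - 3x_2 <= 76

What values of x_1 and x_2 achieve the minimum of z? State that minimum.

x_1 = 38, x_2 = 0, minimum z = -38

Corner points and z = -x_1 + 8x_2:
  (0, 0) → z = 0
  (0, 25/2) → z = 100
  (38, 0) → z = -38
The feasible region is unbounded (it extends along (1, 6), (3, 2)), but z strictly increases along every unbounded feasible direction, so there is no improving ray and the minimum is attained at a vertex.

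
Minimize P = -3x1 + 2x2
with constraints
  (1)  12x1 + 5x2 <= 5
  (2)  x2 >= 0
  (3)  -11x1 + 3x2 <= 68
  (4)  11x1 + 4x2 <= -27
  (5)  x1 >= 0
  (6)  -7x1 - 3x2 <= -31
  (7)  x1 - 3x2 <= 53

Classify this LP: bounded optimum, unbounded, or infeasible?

infeasible

The boundaries -7x1 - 3x2 = -31 and x1 - 3x2 = 53 meet at (21/2, -85/6), but that point violates 12x1 + 5x2 ≤ 5. Every candidate vertex is excluded by some other constraint, so the feasible region is empty.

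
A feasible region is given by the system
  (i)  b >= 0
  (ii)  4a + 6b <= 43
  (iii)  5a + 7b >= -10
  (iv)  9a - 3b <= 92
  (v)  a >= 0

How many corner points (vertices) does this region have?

4

Of the 10 pairwise boundary intersections, those satisfying every inequality are:
  (92/9, 0)
  (0, 0)
  (227/22, 19/66)
  (0, 43/6)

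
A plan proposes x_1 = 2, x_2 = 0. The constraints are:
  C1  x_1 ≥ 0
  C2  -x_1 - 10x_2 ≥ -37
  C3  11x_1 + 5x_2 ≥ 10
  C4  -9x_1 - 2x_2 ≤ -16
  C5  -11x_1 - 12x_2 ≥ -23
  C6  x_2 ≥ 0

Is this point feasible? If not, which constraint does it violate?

feasible

C1: 2 ≥ 0 ✓
C2: -2 ≥ -37 ✓
C3: 22 ≥ 10 ✓
C4: -18 ≤ -16 ✓
C5: -22 ≥ -23 ✓
C6: 0 ≥ 0 ✓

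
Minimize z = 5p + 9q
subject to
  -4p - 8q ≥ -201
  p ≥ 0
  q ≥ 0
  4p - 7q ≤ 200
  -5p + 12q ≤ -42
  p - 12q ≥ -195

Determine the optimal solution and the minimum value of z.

Feasible corners and z = 5p + 9q:
  (3007/60, 1/15) → z = 15071/60
  (687/22, 837/88) → z = 21273/88
  (50, 0) → z = 250
  (42/5, 0) → z = 42

p = 42/5, q = 0, minimum z = 42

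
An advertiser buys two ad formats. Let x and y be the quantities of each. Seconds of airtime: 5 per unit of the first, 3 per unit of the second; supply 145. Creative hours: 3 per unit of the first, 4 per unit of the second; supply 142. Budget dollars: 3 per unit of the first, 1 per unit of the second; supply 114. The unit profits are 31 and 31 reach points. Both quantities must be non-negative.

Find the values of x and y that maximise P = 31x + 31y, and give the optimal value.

x = 14, y = 25, maximum P = 1209

Extreme points and P = 31x + 31y:
  (0, 0) → P = 0
  (0, 71/2) → P = 2201/2
  (29, 0) → P = 899
  (14, 25) → P = 1209

The binding constraints are 5x + 3y = 145 and 3x + 4y = 142.
Solving simultaneously gives x = 14, y = 25.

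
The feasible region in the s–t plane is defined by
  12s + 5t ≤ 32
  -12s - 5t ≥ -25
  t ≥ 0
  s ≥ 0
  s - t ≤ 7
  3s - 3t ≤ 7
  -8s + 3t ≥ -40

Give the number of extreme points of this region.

3

Of the 19 pairwise boundary intersections, those satisfying every inequality are:
  (25/12, 0)
  (0, 5)
  (0, 0)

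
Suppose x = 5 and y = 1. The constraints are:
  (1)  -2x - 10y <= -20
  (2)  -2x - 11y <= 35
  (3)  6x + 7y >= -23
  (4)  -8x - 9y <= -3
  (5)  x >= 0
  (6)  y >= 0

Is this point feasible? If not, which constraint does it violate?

feasible

(1): -20 ≤ -20 ✓
(2): -21 ≤ 35 ✓
(3): 37 ≥ -23 ✓
(4): -49 ≤ -3 ✓
(5): 5 ≥ 0 ✓
(6): 1 ≥ 0 ✓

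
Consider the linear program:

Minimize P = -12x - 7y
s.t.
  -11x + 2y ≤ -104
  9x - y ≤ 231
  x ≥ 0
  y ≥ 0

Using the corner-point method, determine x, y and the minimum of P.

Vertices and P = -12x - 7y:
  (358/7, 1605/7) → P = -15531/7
  (104/11, 0) → P = -1248/11
  (77/3, 0) → P = -308

The optimum lies where -11x + 2y = -104 and 9x - y = 231.
Solving simultaneously gives x = 358/7, y = 1605/7.

x = 358/7, y = 1605/7, minimum P = -15531/7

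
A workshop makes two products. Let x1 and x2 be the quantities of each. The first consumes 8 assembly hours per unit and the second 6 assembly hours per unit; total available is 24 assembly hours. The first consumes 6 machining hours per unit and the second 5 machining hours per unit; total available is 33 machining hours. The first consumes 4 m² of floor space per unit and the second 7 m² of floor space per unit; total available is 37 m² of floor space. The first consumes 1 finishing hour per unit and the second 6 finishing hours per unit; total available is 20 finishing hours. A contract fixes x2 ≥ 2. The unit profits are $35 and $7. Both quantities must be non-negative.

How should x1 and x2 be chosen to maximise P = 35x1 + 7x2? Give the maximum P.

x1 = 3/2, x2 = 2, maximum P = 133/2

Extreme points and P = 35x1 + 7x2:
  (0, 10/3) → P = 70/3
  (0, 2) → P = 14
  (4/7, 68/21) → P = 128/3
  (3/2, 2) → P = 133/2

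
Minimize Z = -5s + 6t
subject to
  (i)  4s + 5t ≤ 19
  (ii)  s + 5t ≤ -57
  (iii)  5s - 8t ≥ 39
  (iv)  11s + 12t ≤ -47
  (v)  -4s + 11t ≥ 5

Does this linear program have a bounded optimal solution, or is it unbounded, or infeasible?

infeasible

The boundaries s + 5t = -57 and 5s - 8t = 39 meet at (-87/11, -108/11), but that point violates -4s + 11t ≥ 5. Every candidate vertex is excluded by some other constraint, so the feasible region is empty.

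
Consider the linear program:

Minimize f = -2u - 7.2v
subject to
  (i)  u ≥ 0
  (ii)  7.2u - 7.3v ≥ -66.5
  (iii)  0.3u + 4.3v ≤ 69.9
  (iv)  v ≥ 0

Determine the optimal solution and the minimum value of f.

Feasible corners and f = -2u - 7.2v:
  (0, 665/73) → f = -4788/73
  (0, 0) → f = 0
  (22432/3315, 17441/1105) → f = -2107948/16575
  (233, 0) → f = -466

The optimum lies where 0.3u + 4.3v = 69.9 and v = 0.
Solving simultaneously gives u = 233, v = 0.

u = 233, v = 0, minimum f = -466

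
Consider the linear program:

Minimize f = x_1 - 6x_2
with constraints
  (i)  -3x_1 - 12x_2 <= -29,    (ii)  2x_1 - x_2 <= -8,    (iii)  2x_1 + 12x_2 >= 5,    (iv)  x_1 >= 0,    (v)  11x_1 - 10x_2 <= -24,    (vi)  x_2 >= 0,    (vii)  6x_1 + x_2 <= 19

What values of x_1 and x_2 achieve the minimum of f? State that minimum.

x_1 = 0, x_2 = 19, minimum f = -114

Corner points and f = x_1 - 6x_2:
  (0, 8) → f = -48
  (11/8, 43/4) → f = -505/8
  (0, 19) → f = -114

At the optimal vertex, x_1 = 0 and 6x_1 + x_2 = 19.
Solving simultaneously gives x_1 = 0, x_2 = 19.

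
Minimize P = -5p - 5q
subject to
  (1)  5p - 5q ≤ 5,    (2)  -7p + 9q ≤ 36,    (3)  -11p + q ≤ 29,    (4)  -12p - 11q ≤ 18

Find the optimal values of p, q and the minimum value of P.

Vertices and P = -5p - 5q:
  (45/2, 43/2) → P = -220
  (-7/23, -30/23) → P = 185/23
  (-225/92, 193/92) → P = 40/23
  (-337/133, 150/133) → P = 935/133

The optimum lies where 5p - 5q = 5 and -7p + 9q = 36.
Solving simultaneously gives p = 45/2, q = 43/2.

p = 45/2, q = 43/2, minimum P = -220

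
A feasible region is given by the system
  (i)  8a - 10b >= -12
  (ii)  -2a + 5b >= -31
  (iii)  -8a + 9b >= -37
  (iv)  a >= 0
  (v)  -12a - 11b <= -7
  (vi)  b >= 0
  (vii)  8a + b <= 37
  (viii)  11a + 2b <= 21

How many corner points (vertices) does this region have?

5

Intersecting each pair of boundary lines and keeping only the points that satisfy every inequality leaves:
  (0, 6/5)
  (31/21, 50/21)
  (0, 7/11)
  (7/12, 0)
  (21/11, 0)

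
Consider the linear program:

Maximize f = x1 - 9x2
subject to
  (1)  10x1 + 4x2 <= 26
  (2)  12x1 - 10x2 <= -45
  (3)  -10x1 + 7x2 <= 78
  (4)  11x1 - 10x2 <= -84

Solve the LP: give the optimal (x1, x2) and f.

Extreme points and f = x1 - 9x2:
  (-13/11, 104/11) → f = -949/11
  (-19/36, 563/72) → f = -5105/72
  (-192/23, -18/23) → f = -30/23

x1 = -192/23, x2 = -18/23, maximum f = -30/23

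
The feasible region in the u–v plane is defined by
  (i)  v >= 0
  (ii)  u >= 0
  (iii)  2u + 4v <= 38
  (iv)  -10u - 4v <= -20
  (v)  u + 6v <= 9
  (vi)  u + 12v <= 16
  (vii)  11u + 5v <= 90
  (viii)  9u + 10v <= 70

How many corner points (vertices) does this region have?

The feasible vertices (each the meet of two boundaries and inside every other half-plane) are:
  (2, 0)
  (70/9, 0)
  (44/29, 35/29)
  (2, 7/6)
  (15/2, 1/4)

5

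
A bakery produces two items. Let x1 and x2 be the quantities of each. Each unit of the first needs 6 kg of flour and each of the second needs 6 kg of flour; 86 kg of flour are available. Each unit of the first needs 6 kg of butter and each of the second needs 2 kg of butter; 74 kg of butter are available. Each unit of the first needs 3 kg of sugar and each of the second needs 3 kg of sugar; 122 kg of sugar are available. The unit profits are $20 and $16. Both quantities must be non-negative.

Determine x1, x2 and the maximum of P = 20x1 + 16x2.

x1 = 34/3, x2 = 3, maximum P = 824/3

Feasible corners and P = 20x1 + 16x2:
  (0, 0) → P = 0
  (0, 43/3) → P = 688/3
  (37/3, 0) → P = 740/3
  (34/3, 3) → P = 824/3

The optimum lies where 6x1 + 6x2 = 86 and 6x1 + 2x2 = 74.
Solving simultaneously gives x1 = 34/3, x2 = 3.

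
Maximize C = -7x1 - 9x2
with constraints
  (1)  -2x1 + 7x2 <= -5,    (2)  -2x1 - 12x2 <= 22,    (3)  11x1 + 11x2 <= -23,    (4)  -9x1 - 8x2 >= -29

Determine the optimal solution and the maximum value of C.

x1 = -47/19, x2 = -27/19, maximum C = 572/19

Corner points and C = -7x1 - 9x2:
  (-47/19, -27/19) → C = 572/19
  (-106/99, -101/99) → C = 1651/99
  (-17/55, -98/55) → C = 91/5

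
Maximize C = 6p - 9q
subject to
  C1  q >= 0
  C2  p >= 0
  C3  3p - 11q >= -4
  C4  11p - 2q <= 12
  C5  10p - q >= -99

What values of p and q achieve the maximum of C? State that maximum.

p = 12/11, q = 0, maximum C = 72/11

The optimum lies where q = 0 and 11p - 2q = 12.
Solving simultaneously gives p = 12/11, q = 0.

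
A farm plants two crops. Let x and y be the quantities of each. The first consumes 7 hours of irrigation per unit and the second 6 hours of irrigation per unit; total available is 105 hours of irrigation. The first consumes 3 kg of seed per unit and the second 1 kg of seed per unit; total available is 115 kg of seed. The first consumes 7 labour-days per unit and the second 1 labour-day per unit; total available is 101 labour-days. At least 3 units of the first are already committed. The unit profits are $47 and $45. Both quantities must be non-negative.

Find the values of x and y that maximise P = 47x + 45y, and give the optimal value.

Feasible corners and P = 47x + 45y:
  (101/7, 0) → P = 4747/7
  (3, 0) → P = 141
  (501/35, 4/5) → P = 24807/35
  (3, 14) → P = 771

The binding constraints are 7x + 6y = 105 and x = 3.
Solving simultaneously gives x = 3, y = 14.

x = 3, y = 14, maximum P = 771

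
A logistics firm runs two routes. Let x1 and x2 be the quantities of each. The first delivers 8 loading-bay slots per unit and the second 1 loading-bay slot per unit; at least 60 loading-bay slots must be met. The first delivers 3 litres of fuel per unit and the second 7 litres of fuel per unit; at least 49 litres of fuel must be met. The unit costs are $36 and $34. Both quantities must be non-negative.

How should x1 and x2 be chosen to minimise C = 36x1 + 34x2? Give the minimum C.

Vertices and C = 36x1 + 34x2:
  (0, 60) → C = 2040
  (49/3, 0) → C = 588
  (7, 4) → C = 388
The feasible region is unbounded (it extends along (0, 1), (1, 0)), but C strictly increases along every unbounded feasible direction, so there is no improving ray and the minimum is attained at a vertex.

x1 = 7, x2 = 4, minimum C = 388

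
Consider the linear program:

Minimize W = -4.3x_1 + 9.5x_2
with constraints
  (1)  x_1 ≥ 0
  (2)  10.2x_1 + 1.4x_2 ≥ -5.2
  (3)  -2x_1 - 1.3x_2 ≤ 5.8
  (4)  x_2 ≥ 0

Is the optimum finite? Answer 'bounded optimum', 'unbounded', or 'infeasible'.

From the feasible point (0, 0), moving in the direction (1, 0) keeps every constraint satisfied while W decreases without bound.

unbounded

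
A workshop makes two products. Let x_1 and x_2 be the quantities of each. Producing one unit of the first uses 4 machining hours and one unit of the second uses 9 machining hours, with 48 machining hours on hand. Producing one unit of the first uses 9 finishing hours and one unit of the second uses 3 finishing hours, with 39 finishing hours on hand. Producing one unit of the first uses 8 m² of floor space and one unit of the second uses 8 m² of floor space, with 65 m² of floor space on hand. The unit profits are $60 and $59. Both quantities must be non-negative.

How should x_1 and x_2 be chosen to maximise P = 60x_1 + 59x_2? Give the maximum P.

Corner points and P = 60x_1 + 59x_2:
  (0, 0) → P = 0
  (0, 16/3) → P = 944/3
  (13/3, 0) → P = 260
  (3, 4) → P = 416

x_1 = 3, x_2 = 4, maximum P = 416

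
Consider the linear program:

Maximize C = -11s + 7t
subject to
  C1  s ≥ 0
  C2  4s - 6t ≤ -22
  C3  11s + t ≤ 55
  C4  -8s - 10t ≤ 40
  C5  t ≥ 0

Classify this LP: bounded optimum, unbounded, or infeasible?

Vertices and C = -11s + 7t:
  (0, 11/3) → C = 77/3
  (0, 55) → C = 385
  (22/5, 33/5) → C = -11/5
The feasible region has finitely many vertices and no improving ray; the maximum is 385 at (0, 55).

bounded optimum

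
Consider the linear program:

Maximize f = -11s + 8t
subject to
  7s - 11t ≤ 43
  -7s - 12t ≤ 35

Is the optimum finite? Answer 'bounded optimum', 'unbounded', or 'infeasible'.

unbounded

From the feasible point (131/161, -78/23), moving in the direction (-12, 7) keeps every constraint satisfied while f increases without bound.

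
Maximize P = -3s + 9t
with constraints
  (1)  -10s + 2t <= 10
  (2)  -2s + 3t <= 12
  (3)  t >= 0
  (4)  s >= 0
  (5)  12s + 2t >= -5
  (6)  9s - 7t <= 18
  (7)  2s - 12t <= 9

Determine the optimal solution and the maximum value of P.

Corner points and P = -3s + 9t:
  (0, 4) → P = 36
  (138/13, 144/13) → P = 882/13
  (0, 0) → P = 0
  (2, 0) → P = -6

The optimum lies where -2s + 3t = 12 and 9s - 7t = 18.
Solving simultaneously gives s = 138/13, t = 144/13.

s = 138/13, t = 144/13, maximum P = 882/13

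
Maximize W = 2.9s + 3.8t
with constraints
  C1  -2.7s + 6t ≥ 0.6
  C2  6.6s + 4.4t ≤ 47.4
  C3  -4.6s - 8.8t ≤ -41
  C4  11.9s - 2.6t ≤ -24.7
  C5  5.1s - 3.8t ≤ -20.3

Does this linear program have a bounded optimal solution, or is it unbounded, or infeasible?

From the feasible point (182/869, 18177/1738), moving in the direction (-4.4, 6.6) keeps every constraint satisfied while W increases without bound.

unbounded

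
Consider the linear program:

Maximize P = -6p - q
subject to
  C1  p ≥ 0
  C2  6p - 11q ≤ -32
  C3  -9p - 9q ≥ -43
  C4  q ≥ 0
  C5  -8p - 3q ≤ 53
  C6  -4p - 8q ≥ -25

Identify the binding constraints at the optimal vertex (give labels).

Extreme points and P = -6p - q:
  (0, 32/11) → P = -32/11
  (0, 25/8) → P = -25/8
  (19/92, 139/46) → P = -98/23

The maximum is at (0, 32/11). Substituting into each constraint, equality holds for C1 and C2; the remaining constraints have slack.

C1 and C2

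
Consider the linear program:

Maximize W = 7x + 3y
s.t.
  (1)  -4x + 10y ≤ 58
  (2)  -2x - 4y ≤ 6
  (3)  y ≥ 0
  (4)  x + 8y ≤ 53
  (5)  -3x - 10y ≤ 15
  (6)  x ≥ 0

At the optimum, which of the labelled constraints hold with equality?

(3) and (4)

Vertices and W = 7x + 3y:
  (11/7, 45/7) → W = 212/7
  (0, 29/5) → W = 87/5
  (53, 0) → W = 371
  (0, 0) → W = 0

The maximum is at (53, 0). Substituting into each constraint, equality holds for (3) and (4); the remaining constraints have slack.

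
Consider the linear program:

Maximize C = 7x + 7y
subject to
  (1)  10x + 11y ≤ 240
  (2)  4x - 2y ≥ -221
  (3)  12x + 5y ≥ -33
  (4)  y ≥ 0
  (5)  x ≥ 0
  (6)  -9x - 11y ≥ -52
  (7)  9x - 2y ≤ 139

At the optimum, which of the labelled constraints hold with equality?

Feasible corners and C = 7x + 7y:
  (0, 0) → C = 0
  (52/9, 0) → C = 364/9
  (0, 52/11) → C = 364/11

The maximum is at (52/9, 0). Substituting into each constraint, equality holds for (4) and (6); the remaining constraints have slack.

(4) and (6)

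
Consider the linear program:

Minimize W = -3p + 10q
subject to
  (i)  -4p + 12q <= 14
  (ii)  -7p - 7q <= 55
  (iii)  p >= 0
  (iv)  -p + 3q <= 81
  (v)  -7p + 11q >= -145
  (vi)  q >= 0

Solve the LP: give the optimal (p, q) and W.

p = 145/7, q = 0, minimum W = -435/7

At the optimal vertex, -7p + 11q = -145 and q = 0.
Solving simultaneously gives p = 145/7, q = 0.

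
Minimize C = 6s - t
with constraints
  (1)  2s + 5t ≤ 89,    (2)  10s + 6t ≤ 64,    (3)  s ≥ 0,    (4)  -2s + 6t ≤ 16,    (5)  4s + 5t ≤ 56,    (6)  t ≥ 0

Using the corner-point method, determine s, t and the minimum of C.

The optimum lies where s = 0 and -2s + 6t = 16.
Solving simultaneously gives s = 0, t = 8/3.

s = 0, t = 8/3, minimum C = -8/3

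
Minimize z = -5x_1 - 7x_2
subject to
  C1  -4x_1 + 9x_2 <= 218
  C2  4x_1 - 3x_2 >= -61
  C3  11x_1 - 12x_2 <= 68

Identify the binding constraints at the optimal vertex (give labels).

C1 and C3

Corner points and z = -5x_1 - 7x_2:
  (35/8, 157/6) → z = -4921/24
  (1076/17, 890/17) → z = -11610/17
  (-312/5, -943/15) → z = 11281/15

The minimum is at (1076/17, 890/17). Substituting into each constraint, equality holds for C1 and C3; the remaining constraints have slack.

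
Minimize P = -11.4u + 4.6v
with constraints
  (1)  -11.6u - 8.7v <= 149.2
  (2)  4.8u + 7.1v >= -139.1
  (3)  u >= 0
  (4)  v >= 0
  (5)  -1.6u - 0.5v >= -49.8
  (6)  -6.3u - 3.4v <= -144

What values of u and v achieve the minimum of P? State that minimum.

Feasible corners and P = -11.4u + 4.6v:
  (0, 498/5) → P = 11454/25
  (0, 720/17) → P = 3312/17
  (249/8, 0) → P = -14193/40
  (160/7, 0) → P = -1824/7

At the optimal vertex, v = 0 and -1.6u - 0.5v = -49.8.
Solving simultaneously gives u = 249/8, v = 0.

u = 31.125, v = 0, minimum P = -354.825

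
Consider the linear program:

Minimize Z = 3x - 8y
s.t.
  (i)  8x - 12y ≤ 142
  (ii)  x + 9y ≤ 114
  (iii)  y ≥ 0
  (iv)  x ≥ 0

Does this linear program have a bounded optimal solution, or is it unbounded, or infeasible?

bounded optimum

Extreme points and Z = 3x - 8y:
  (63/2, 55/6) → Z = 127/6
  (71/4, 0) → Z = 213/4
  (0, 38/3) → Z = -304/3
  (0, 0) → Z = 0
The feasible region has finitely many vertices and no improving ray; the minimum is -304/3 at (0, 38/3).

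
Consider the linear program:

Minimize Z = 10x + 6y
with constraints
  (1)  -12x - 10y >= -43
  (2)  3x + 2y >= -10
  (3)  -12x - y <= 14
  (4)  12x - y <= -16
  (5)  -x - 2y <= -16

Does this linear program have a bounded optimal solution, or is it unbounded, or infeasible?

infeasible

The boundaries -12x - 10y = -43 and 3x + 2y = -10 meet at (-31, 83/2), but that point violates -12x - y ≤ 14. Every candidate vertex is excluded by some other constraint, so the feasible region is empty.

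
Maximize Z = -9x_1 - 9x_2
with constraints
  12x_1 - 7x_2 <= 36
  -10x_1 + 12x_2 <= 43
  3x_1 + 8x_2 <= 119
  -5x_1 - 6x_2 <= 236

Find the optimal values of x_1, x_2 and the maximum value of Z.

x_1 = -103/4, x_2 = -143/8, maximum Z = 3141/8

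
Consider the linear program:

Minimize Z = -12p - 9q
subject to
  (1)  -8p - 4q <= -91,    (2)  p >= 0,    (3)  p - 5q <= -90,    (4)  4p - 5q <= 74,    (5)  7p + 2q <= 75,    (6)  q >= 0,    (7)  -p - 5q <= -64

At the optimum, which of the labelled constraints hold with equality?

(2) and (5)

Corner points and Z = -12p - 9q:
  (0, 91/4) → Z = -819/4
  (95/44, 811/44) → Z = -8439/44
  (0, 75/2) → Z = -675/2
  (195/37, 705/37) → Z = -8685/37

The minimum is at (0, 75/2). Substituting into each constraint, equality holds for (2) and (5); the remaining constraints have slack.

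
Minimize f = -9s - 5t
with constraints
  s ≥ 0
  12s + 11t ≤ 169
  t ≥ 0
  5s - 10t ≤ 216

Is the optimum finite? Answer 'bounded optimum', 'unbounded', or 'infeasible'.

Vertices and f = -9s - 5t:
  (0, 169/11) → f = -845/11
  (0, 0) → f = 0
  (169/12, 0) → f = -507/4
The feasible region has finitely many vertices and no improving ray; the minimum is -507/4 at (169/12, 0).

bounded optimum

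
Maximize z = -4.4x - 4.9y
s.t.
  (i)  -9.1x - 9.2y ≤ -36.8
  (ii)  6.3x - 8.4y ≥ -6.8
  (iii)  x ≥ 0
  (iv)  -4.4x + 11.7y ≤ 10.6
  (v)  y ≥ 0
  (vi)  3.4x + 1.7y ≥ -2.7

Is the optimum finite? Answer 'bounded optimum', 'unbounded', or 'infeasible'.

bounded optimum

Corner points and z = -4.4x - 4.9y:
  (33304/14695, 25838/14695) → z = -1365719/73475
  (368/91, 0) → z = -8096/455
The feasible region has finitely many vertices and no improving ray; the maximum is -8096/455 at (368/91, 0).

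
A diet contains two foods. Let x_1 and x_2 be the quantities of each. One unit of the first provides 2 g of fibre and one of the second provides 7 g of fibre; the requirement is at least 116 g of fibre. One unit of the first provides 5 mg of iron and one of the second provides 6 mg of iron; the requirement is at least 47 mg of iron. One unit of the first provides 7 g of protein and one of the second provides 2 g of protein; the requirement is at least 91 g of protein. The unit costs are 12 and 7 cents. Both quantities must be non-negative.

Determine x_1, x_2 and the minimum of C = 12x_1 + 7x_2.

x_1 = 9, x_2 = 14, minimum C = 206

Vertices and C = 12x_1 + 7x_2:
  (0, 91/2) → C = 637/2
  (58, 0) → C = 696
  (9, 14) → C = 206
The feasible region is unbounded (it extends along (0, 1), (1, 0)), but C strictly increases along every unbounded feasible direction, so there is no improving ray and the minimum is attained at a vertex.

The binding constraints are 2x_1 + 7x_2 = 116 and 7x_1 + 2x_2 = 91.
Solving simultaneously gives x_1 = 9, x_2 = 14.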